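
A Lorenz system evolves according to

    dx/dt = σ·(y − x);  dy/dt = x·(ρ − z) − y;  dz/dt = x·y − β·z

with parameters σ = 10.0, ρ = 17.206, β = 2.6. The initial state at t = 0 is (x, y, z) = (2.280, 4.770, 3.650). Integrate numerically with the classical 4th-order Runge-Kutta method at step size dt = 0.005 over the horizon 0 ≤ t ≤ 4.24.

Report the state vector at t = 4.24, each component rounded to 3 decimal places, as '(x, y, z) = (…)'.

(x, y, z) = (0.357, 0.053, 11.316)

t=0.000: state=(2.280, 4.770, 3.650)
step 1 (dt=0.005): k1=(24.900, 26.138, 1.386), k2=(24.931, 26.908, 1.827), k3=(24.949, 26.905, 1.829), k4=(24.998, 27.672, 2.280); state += dt/6·(k1+2k2+2k3+k4)
t=0.005: state=(2.405, 4.905, 3.659)
t=0.010: state=(2.530, 5.047, 3.673)
t=0.015: state=(2.656, 5.196, 3.691)
continuing one RK4 step at a time; state shown every 40 steps (Δt=0.2):
t=0.200: state=(9.599, 14.302, 11.798)
t=0.400: state=(8.470, 2.475, 24.819)
t=0.600: state=(0.759, -0.615, 14.873)
t=0.800: state=(-0.338, -0.573, 8.842)
t=1.000: state=(-1.076, -1.724, 5.378)
t=1.200: state=(-3.903, -6.487, 4.728)
t=1.400: state=(-11.446, -14.285, 17.966)
t=1.600: state=(-5.654, -0.596, 21.919)
t=1.800: state=(-0.622, 0.058, 13.003)
t=2.000: state=(-0.271, -0.351, 7.738)
t=2.200: state=(-0.764, -1.246, 4.660)
t=2.400: state=(-2.943, -5.000, 3.628)
t=2.600: state=(-10.330, -14.774, 13.564)
t=2.800: state=(-7.523, -1.533, 24.063)
t=3.000: state=(-0.566, 0.573, 14.268)
t=3.200: state=(0.368, 0.601, 8.489)
t=3.400: state=(1.163, 1.875, 5.188)
t=3.600: state=(4.261, 7.071, 4.908)
t=3.800: state=(11.787, 13.871, 19.513)
t=4.000: state=(4.991, 0.265, 21.203)
t=4.200: state=(0.526, -0.037, 12.556)
t=4.240: state=(0.357, 0.053, 11.316)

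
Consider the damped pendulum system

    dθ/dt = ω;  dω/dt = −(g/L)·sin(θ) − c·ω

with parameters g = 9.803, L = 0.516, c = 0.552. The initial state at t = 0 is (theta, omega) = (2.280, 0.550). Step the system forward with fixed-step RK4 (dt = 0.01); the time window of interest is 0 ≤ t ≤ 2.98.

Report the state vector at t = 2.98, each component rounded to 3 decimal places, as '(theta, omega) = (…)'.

t=0.000: state=(2.280, 0.550)
step 1 (dt=0.01): k1=(0.550, -14.721), k2=(0.476, -14.646), k3=(0.477, -14.651), k4=(0.403, -14.581); state += dt/6·(k1+2k2+2k3+k4)
t=0.010: state=(2.285, 0.404)
t=0.020: state=(2.288, 0.258)
t=0.030: state=(2.290, 0.114)
continuing one RK4 step at a time; state shown every 10 steps (Δt=0.1):
t=0.100: state=(2.263, -0.878)
t=0.200: state=(2.104, -2.329)
t=0.300: state=(1.793, -3.908)
t=0.400: state=(1.320, -5.529)
t=0.500: state=(0.699, -6.779)
t=0.600: state=(-0.002, -7.031)
t=0.700: state=(-0.665, -6.040)
t=0.800: state=(-1.183, -4.239)
t=0.900: state=(-1.505, -2.210)
t=1.000: state=(-1.627, -0.245)
t=1.100: state=(-1.558, 1.615)
t=1.200: state=(-1.308, 3.358)
t=1.300: state=(-0.895, 4.823)
t=1.400: state=(-0.365, 5.647)
t=1.500: state=(0.201, 5.486)
t=1.600: state=(0.700, 4.376)
t=1.700: state=(1.057, 2.707)
t=1.800: state=(1.236, 0.867)
t=1.900: state=(1.232, -0.933)
t=2.000: state=(1.055, -2.572)
t=2.100: state=(0.729, -3.877)
t=2.200: state=(0.300, -4.577)
t=2.300: state=(-0.159, -4.454)
t=2.400: state=(-0.565, -3.549)
t=2.500: state=(-0.852, -2.142)
t=2.600: state=(-0.987, -0.543)
t=2.700: state=(-0.962, 1.029)
t=2.800: state=(-0.788, 2.402)
t=2.900: state=(-0.494, 3.385)
t=2.980: state=(-0.206, 3.748)

(theta, omega) = (-0.206, 3.748)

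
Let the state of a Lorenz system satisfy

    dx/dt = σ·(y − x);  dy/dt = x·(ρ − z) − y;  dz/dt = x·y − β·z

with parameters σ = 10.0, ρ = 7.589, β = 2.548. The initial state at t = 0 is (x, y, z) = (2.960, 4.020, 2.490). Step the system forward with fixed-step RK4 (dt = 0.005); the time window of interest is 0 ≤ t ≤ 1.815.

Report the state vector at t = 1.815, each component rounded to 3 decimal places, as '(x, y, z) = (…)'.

(x, y, z) = (4.348, 3.933, 7.644)

t=0.000: state=(2.960, 4.020, 2.490)
step 1 (dt=0.005): k1=(10.600, 11.073, 5.555), k2=(10.612, 11.139, 5.709), k3=(10.613, 11.138, 5.708), k4=(10.626, 11.202, 5.863); state += dt/6·(k1+2k2+2k3+k4)
t=0.005: state=(3.013, 4.076, 2.519)
t=0.010: state=(3.066, 4.132, 2.549)
t=0.015: state=(3.120, 4.189, 2.580)
continuing one RK4 step at a time; state shown every 20 steps (Δt=0.1):
t=0.100: state=(4.061, 5.202, 3.381)
t=0.200: state=(5.179, 6.213, 4.997)
t=0.300: state=(5.971, 6.437, 7.070)
t=0.400: state=(6.002, 5.592, 8.729)
t=0.500: state=(5.252, 4.256, 9.221)
t=0.600: state=(4.211, 3.209, 8.680)
t=0.700: state=(3.359, 2.682, 7.686)
t=0.800: state=(2.866, 2.550, 6.659)
t=0.900: state=(2.700, 2.670, 5.793)
t=1.000: state=(2.783, 2.970, 5.167)
t=1.100: state=(3.058, 3.414, 4.826)
t=1.200: state=(3.480, 3.959, 4.807)
t=1.300: state=(3.992, 4.521, 5.134)
t=1.400: state=(4.498, 4.959, 5.774)
t=1.500: state=(4.865, 5.115, 6.582)
t=1.600: state=(4.969, 4.921, 7.302)
t=1.700: state=(4.783, 4.479, 7.691)
t=1.800: state=(4.410, 3.997, 7.676)
t=1.815: state=(4.348, 3.933, 7.644)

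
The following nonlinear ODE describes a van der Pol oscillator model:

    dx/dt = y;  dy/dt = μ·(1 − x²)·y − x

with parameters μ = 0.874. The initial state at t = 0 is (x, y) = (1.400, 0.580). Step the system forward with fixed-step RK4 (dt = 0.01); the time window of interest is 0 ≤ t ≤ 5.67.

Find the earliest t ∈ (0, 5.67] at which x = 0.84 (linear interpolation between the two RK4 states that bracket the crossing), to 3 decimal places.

t = 1.418

t=0.000: state=(1.400, 0.580)
step 1 (dt=0.01): k1=(0.580, -1.887), k2=(0.571, -1.886), k3=(0.571, -1.886), k4=(0.561, -1.884); state += dt/6·(k1+2k2+2k3+k4)
t=0.010: state=(1.406, 0.561)
t=0.020: state=(1.411, 0.542)
t=0.030: state=(1.417, 0.524)
continuing one RK4 step at a time; state shown every 20 steps (Δt=0.2):
t=0.200: state=(1.479, 0.217)
t=0.400: state=(1.490, -0.093)
t=0.600: state=(1.446, -0.343)
t=0.800: state=(1.356, -0.548)
t=1.000: state=(1.228, -0.732)
t=1.200: state=(1.063, -0.916)
t=1.400: state=(0.860, -1.122)
t=1.410: state=(0.849, -1.133)
next step: t=1.420: state=(0.837, -1.145) — x has crossed 0.84
linear interpolation between t=1.410 (0.84884) and t=1.420 (0.83745) → t≈1.418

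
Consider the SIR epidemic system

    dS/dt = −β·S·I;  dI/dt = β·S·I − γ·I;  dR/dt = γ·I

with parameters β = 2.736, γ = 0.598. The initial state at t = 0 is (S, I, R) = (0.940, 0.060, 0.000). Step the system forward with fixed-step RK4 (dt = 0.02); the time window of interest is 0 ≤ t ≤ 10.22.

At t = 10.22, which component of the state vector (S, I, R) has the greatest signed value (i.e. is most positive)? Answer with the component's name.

t=0.000: state=(0.940, 0.060, 0.000)
step 1 (dt=0.02): k1=(-0.154, 0.118, 0.036), k2=(-0.157, 0.121, 0.037), k3=(-0.157, 0.121, 0.037), k4=(-0.160, 0.123, 0.037); state += dt/6·(k1+2k2+2k3+k4)
t=0.020: state=(0.937, 0.062, 0.001)
t=0.040: state=(0.934, 0.065, 0.001)
t=0.060: state=(0.930, 0.067, 0.002)
continuing one RK4 step at a time; state shown every 25 steps (Δt=0.5):
t=0.500: state=(0.820, 0.150, 0.030)
t=1.000: state=(0.607, 0.298, 0.096)
t=1.500: state=(0.366, 0.428, 0.206)
t=2.000: state=(0.197, 0.461, 0.342)
t=2.500: state=(0.107, 0.418, 0.474)
t=3.000: state=(0.063, 0.347, 0.589)
t=3.500: state=(0.041, 0.276, 0.682)
t=4.000: state=(0.030, 0.215, 0.755)
t=4.500: state=(0.023, 0.165, 0.812)
t=5.000: state=(0.019, 0.126, 0.855)
t=5.500: state=(0.016, 0.096, 0.888)
t=6.000: state=(0.014, 0.072, 0.913)
t=6.500: state=(0.013, 0.055, 0.932)
t=7.000: state=(0.012, 0.041, 0.946)
t=7.500: state=(0.012, 0.031, 0.957)
t=8.000: state=(0.011, 0.023, 0.965)
t=8.500: state=(0.011, 0.018, 0.971)
t=9.000: state=(0.011, 0.013, 0.976)
t=9.500: state=(0.011, 0.010, 0.979)
t=10.000: state=(0.011, 0.008, 0.982)
t=10.220: state=(0.010, 0.007, 0.983)
compare at T: S=0.010, I=0.007, R=0.983

largest component: R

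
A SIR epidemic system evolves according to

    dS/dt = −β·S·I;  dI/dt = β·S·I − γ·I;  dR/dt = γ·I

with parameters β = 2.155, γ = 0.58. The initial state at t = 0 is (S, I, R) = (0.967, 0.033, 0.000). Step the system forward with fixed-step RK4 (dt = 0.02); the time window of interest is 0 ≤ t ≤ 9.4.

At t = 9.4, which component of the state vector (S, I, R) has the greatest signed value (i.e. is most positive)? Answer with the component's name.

largest component: R

t=0.000: state=(0.967, 0.033, 0.000)
step 1 (dt=0.02): k1=(-0.069, 0.050, 0.019), k2=(-0.070, 0.050, 0.019), k3=(-0.070, 0.050, 0.019), k4=(-0.071, 0.051, 0.020); state += dt/6·(k1+2k2+2k3+k4)
t=0.020: state=(0.966, 0.034, 0.000)
t=0.040: state=(0.964, 0.035, 0.001)
t=0.060: state=(0.963, 0.036, 0.001)
continuing one RK4 step at a time; state shown every 25 steps (Δt=0.5):
t=0.500: state=(0.917, 0.068, 0.014)
t=1.000: state=(0.826, 0.131, 0.042)
t=1.500: state=(0.684, 0.223, 0.093)
t=2.000: state=(0.510, 0.318, 0.172)
t=2.500: state=(0.350, 0.377, 0.274)
t=3.000: state=(0.231, 0.384, 0.385)
t=3.500: state=(0.155, 0.352, 0.493)
t=4.000: state=(0.109, 0.303, 0.588)
t=4.500: state=(0.081, 0.251, 0.668)
t=5.000: state=(0.063, 0.203, 0.734)
t=5.500: state=(0.052, 0.161, 0.787)
t=6.000: state=(0.045, 0.127, 0.828)
t=6.500: state=(0.039, 0.100, 0.861)
t=7.000: state=(0.036, 0.078, 0.887)
t=7.500: state=(0.033, 0.060, 0.906)
t=8.000: state=(0.031, 0.047, 0.922)
t=8.500: state=(0.030, 0.036, 0.934)
t=9.000: state=(0.029, 0.028, 0.943)
t=9.400: state=(0.028, 0.023, 0.949)
compare at T: S=0.028, I=0.023, R=0.949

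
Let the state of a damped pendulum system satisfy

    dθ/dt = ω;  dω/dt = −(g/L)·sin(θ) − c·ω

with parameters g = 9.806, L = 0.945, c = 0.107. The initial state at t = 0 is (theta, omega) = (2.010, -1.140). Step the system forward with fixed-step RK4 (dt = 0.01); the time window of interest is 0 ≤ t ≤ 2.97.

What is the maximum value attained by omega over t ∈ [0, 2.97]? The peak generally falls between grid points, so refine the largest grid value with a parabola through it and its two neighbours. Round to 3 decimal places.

t=0.000: state=(2.010, -1.140)
step 1 (dt=0.01): k1=(-1.140, -9.270), k2=(-1.186, -9.290), k3=(-1.186, -9.291), k4=(-1.233, -9.312); state += dt/6·(k1+2k2+2k3+k4)
t=0.010: state=(1.998, -1.233)
t=0.020: state=(1.985, -1.326)
t=0.030: state=(1.972, -1.420)
continuing one RK4 step at a time; state shown every 10 steps (Δt=0.1):
t=0.100: state=(1.849, -2.090)
t=0.200: state=(1.590, -3.085)
t=0.300: state=(1.232, -4.067)
t=0.400: state=(0.782, -4.892)
t=0.500: state=(0.266, -5.354)
t=0.600: state=(-0.271, -5.293)
t=0.700: state=(-0.775, -4.722)
t=0.800: state=(-1.204, -3.811)
t=0.900: state=(-1.533, -2.762)
t=1.000: state=(-1.756, -1.706)
t=1.100: state=(-1.876, -0.690)
t=1.200: state=(-1.895, 0.296)
t=1.300: state=(-1.817, 1.281)
t=1.400: state=(-1.639, 2.284)
t=1.500: state=(-1.360, 3.286)
t=1.600: state=(-0.984, 4.200)
t=1.700: state=(-0.528, 4.861)
t=1.800: state=(-0.026, 5.090)
t=1.900: state=(0.473, 4.807)
t=2.000: state=(0.921, 4.095)
t=2.100: state=(1.283, 3.131)
t=2.200: state=(1.544, 2.080)
t=2.300: state=(1.699, 1.029)
t=2.400: state=(1.751, -0.001)
t=2.500: state=(1.700, -1.019)
t=2.600: state=(1.547, -2.037)
t=2.700: state=(1.293, -3.035)
t=2.800: state=(0.943, -3.929)
t=2.900: state=(0.515, -4.573)
t=2.970: state=(0.186, -4.787)
largest grid value and its neighbours: omega(1.780)=5.08526, omega(1.790)=5.09046, omega(1.800)=5.09039
parabola through these three points peaks at t≈1.795 with omega≈5.09108

max omega = 5.091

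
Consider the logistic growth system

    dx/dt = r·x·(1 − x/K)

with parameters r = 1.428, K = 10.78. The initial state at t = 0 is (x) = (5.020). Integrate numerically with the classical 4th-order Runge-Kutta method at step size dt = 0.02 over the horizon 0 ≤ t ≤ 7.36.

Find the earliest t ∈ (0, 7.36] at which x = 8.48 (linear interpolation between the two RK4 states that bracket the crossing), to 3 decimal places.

t=0.000: state=(5.020)
step 1 (dt=0.02): k1=(3.830), k2=(3.834), k3=(3.834), k4=(3.837); state += dt/6·(k1+2k2+2k3+k4)
t=0.020: state=(5.097)
t=0.040: state=(5.173)
t=0.060: state=(5.250)
continuing one RK4 step at a time; state shown every 25 steps (Δt=0.5):
t=0.500: state=(6.902)
t=1.000: state=(8.454)
next step: t=1.020: state=(8.506) — x has crossed 8.48
linear interpolation between t=1.000 (8.45401) and t=1.020 (8.50568) → t≈1.010

t = 1.010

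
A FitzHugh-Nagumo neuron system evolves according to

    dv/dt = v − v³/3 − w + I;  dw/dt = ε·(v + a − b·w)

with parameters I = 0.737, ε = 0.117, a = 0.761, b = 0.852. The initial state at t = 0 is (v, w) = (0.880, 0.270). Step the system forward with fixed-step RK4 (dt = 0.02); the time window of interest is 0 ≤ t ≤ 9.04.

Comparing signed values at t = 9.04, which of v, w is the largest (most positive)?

t=0.000: state=(0.880, 0.270)
step 1 (dt=0.02): k1=(1.120, 0.165), k2=(1.121, 0.166), k3=(1.121, 0.166), k4=(1.121, 0.167); state += dt/6·(k1+2k2+2k3+k4)
t=0.020: state=(0.902, 0.273)
t=0.040: state=(0.925, 0.277)
t=0.060: state=(0.947, 0.280)
continuing one RK4 step at a time; state shown every 25 steps (Δt=0.5):
t=0.500: state=(1.399, 0.366)
t=1.000: state=(1.692, 0.481)
t=1.500: state=(1.776, 0.601)
t=2.000: state=(1.769, 0.716)
t=2.500: state=(1.732, 0.825)
t=3.000: state=(1.685, 0.926)
t=3.500: state=(1.634, 1.019)
t=4.000: state=(1.582, 1.105)
t=4.500: state=(1.529, 1.183)
t=5.000: state=(1.474, 1.255)
t=5.500: state=(1.418, 1.320)
t=6.000: state=(1.359, 1.378)
t=6.500: state=(1.298, 1.430)
t=7.000: state=(1.234, 1.476)
t=7.500: state=(1.166, 1.517)
t=8.000: state=(1.092, 1.551)
t=8.500: state=(1.009, 1.579)
t=9.000: state=(0.915, 1.600)
t=9.040: state=(0.907, 1.602)
compare at T: v=0.907, w=1.602

largest component: w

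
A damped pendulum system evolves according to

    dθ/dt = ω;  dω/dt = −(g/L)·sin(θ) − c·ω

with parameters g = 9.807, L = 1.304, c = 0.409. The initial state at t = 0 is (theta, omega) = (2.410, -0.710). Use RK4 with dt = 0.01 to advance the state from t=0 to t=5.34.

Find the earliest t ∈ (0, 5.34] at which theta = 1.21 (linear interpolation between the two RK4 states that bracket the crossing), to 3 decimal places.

t = 0.548

t=0.000: state=(2.410, -0.710)
step 1 (dt=0.01): k1=(-0.710, -4.734), k2=(-0.734, -4.744), k3=(-0.734, -4.745), k4=(-0.757, -4.755); state += dt/6·(k1+2k2+2k3+k4)
t=0.010: state=(2.403, -0.757)
t=0.020: state=(2.395, -0.805)
t=0.030: state=(2.387, -0.853)
continuing one RK4 step at a time; state shown every 20 steps (Δt=0.2):
t=0.200: state=(2.169, -1.724)
t=0.400: state=(1.708, -2.915)
t=0.540: state=(1.239, -3.763)
next step: t=0.550: state=(1.201, -3.818) — theta has crossed 1.21
linear interpolation between t=0.540 (1.23935) and t=0.550 (1.20145) → t≈0.548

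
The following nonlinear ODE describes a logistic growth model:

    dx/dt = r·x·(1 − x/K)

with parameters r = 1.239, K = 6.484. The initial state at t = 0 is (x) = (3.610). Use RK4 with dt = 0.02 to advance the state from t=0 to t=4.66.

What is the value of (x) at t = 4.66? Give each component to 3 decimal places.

(x) = (6.468)

t=0.000: state=(3.610)
step 1 (dt=0.02): k1=(1.983), k2=(1.980), k3=(1.980), k4=(1.977); state += dt/6·(k1+2k2+2k3+k4)
t=0.020: state=(3.650)
t=0.040: state=(3.689)
t=0.060: state=(3.728)
continuing one RK4 step at a time; state shown every 10 steps (Δt=0.2):
t=0.200: state=(3.999)
t=0.400: state=(4.366)
t=0.600: state=(4.703)
t=0.800: state=(5.005)
t=1.000: state=(5.269)
t=1.200: state=(5.495)
t=1.400: state=(5.685)
t=1.600: state=(5.843)
t=1.800: state=(5.973)
t=2.000: state=(6.078)
t=2.200: state=(6.163)
t=2.400: state=(6.230)
t=2.600: state=(6.284)
t=2.800: state=(6.327)
t=3.000: state=(6.361)
t=3.200: state=(6.388)
t=3.400: state=(6.408)
t=3.600: state=(6.425)
t=3.800: state=(6.438)
t=4.000: state=(6.448)
t=4.200: state=(6.456)
t=4.400: state=(6.462)
t=4.600: state=(6.467)
t=4.660: state=(6.468)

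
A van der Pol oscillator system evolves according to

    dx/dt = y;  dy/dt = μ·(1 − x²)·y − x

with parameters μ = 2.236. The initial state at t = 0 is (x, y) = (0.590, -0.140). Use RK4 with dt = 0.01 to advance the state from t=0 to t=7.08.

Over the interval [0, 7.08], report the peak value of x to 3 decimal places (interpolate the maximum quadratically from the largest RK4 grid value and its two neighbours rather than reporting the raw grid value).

t=0.000: state=(0.590, -0.140)
step 1 (dt=0.01): k1=(-0.140, -0.794), k2=(-0.144, -0.799), k3=(-0.144, -0.799), k4=(-0.148, -0.805); state += dt/6·(k1+2k2+2k3+k4)
t=0.010: state=(0.589, -0.148)
t=0.020: state=(0.587, -0.156)
t=0.030: state=(0.585, -0.164)
continuing one RK4 step at a time; state shown every 25 steps (Δt=0.25):
t=0.250: state=(0.527, -0.378)
t=0.500: state=(0.392, -0.733)
t=0.750: state=(0.142, -1.319)
t=1.000: state=(-0.300, -2.268)
t=1.250: state=(-0.978, -2.952)
t=1.500: state=(-1.594, -1.680)
t=1.750: state=(-1.817, -0.290)
t=2.000: state=(-1.819, 0.176)
t=2.250: state=(-1.755, 0.310)
t=2.500: state=(-1.670, 0.369)
t=2.750: state=(-1.572, 0.417)
t=3.000: state=(-1.461, 0.474)
t=3.250: state=(-1.333, 0.552)
t=3.500: state=(-1.182, 0.669)
t=3.750: state=(-0.992, 0.864)
t=4.000: state=(-0.736, 1.224)
t=4.250: state=(-0.349, 1.962)
t=4.500: state=(0.305, 3.386)
t=4.750: state=(1.279, 3.830)
t=5.000: state=(1.913, 1.176)
t=5.250: state=(2.021, -0.016)
t=5.500: state=(1.981, -0.246)
t=5.750: state=(1.911, -0.300)
t=6.000: state=(1.833, -0.328)
t=6.250: state=(1.747, -0.355)
t=6.500: state=(1.655, -0.388)
t=6.750: state=(1.553, -0.430)
t=7.000: state=(1.438, -0.488)
t=7.080: state=(1.398, -0.511)
largest grid value and its neighbours: x(5.230)=2.02110, x(5.240)=2.02124, x(5.250)=2.02117
parabola through these three points peaks at t≈5.242 with x≈2.02125

max x = 2.021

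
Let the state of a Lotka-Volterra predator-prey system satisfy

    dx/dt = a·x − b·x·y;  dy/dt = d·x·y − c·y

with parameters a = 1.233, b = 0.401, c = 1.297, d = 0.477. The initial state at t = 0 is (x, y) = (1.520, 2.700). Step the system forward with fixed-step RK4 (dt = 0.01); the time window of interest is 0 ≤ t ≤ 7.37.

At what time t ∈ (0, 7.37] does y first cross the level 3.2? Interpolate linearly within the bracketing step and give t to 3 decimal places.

t=0.000: state=(1.520, 2.700)
step 1 (dt=0.01): k1=(0.228, -1.544), k2=(0.233, -1.538), k3=(0.233, -1.538), k4=(0.238, -1.533); state += dt/6·(k1+2k2+2k3+k4)
t=0.010: state=(1.522, 2.685)
t=0.020: state=(1.525, 2.669)
t=0.030: state=(1.527, 2.654)
continuing one RK4 step at a time; state shown every 25 steps (Δt=0.25):
t=0.250: state=(1.607, 2.351)
t=0.500: state=(1.753, 2.076)
t=0.750: state=(1.959, 1.872)
t=1.000: state=(2.226, 1.736)
t=1.250: state=(2.556, 1.668)
t=1.500: state=(2.944, 1.674)
t=1.750: state=(3.376, 1.763)
t=2.000: state=(3.816, 1.958)
t=2.250: state=(4.204, 2.286)
t=2.500: state=(4.446, 2.774)
t=2.670: state=(4.475, 3.198)
next step: t=2.680: state=(4.472, 3.225) — y has crossed 3.2
linear interpolation between t=2.670 (3.19795) and t=2.680 (3.22483) → t≈2.671

t = 2.671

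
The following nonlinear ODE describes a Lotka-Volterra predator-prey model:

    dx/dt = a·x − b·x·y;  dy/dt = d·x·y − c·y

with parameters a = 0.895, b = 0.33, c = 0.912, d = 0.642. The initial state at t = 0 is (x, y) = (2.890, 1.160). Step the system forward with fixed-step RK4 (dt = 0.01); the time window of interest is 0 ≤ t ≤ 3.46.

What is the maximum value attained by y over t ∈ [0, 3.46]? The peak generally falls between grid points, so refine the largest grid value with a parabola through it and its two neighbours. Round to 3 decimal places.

max y = 6.887

t=0.000: state=(2.890, 1.160)
step 1 (dt=0.01): k1=(1.480, 1.094), k2=(1.479, 1.105), k3=(1.479, 1.105), k4=(1.477, 1.116); state += dt/6·(k1+2k2+2k3+k4)
t=0.010: state=(2.905, 1.171)
t=0.020: state=(2.920, 1.182)
t=0.030: state=(2.934, 1.194)
continuing one RK4 step at a time; state shown every 20 steps (Δt=0.2):
t=0.200: state=(3.175, 1.427)
t=0.400: state=(3.415, 1.817)
t=0.600: state=(3.561, 2.372)
t=0.800: state=(3.556, 3.128)
t=1.000: state=(3.357, 4.071)
t=1.200: state=(2.966, 5.100)
t=1.400: state=(2.455, 6.023)
t=1.600: state=(1.929, 6.647)
t=1.800: state=(1.473, 6.884)
t=2.000: state=(1.121, 6.768)
t=2.200: state=(0.867, 6.401)
t=2.400: state=(0.691, 5.891)
t=2.600: state=(0.571, 5.320)
t=2.800: state=(0.490, 4.744)
t=3.000: state=(0.436, 4.194)
t=3.200: state=(0.402, 3.687)
t=3.400: state=(0.383, 3.231)
t=3.460: state=(0.380, 3.104)
largest grid value and its neighbours: y(1.820)=6.88658, y(1.830)=6.88670, y(1.840)=6.88595
parabola through these three points peaks at t≈1.826 with y≈6.88676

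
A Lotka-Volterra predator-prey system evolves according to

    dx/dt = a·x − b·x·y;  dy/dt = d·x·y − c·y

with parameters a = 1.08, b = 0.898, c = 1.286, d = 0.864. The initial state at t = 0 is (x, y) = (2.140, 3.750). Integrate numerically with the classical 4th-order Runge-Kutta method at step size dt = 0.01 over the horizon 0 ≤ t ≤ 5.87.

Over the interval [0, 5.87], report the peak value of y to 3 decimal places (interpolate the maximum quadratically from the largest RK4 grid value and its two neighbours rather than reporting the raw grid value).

max y = 3.906

t=0.000: state=(2.140, 3.750)
step 1 (dt=0.01): k1=(-4.895, 2.111), k2=(-4.859, 2.038), k3=(-4.859, 2.038), k4=(-4.822, 1.964); state += dt/6·(k1+2k2+2k3+k4)
t=0.010: state=(2.091, 3.770)
t=0.020: state=(2.044, 3.789)
t=0.030: state=(1.996, 3.807)
continuing one RK4 step at a time; state shown every 20 steps (Δt=0.2):
t=0.200: state=(1.326, 3.893)
t=0.400: state=(0.835, 3.613)
t=0.600: state=(0.564, 3.146)
t=0.800: state=(0.416, 2.644)
t=1.000: state=(0.335, 2.180)
t=1.200: state=(0.292, 1.779)
t=1.400: state=(0.272, 1.444)
t=1.600: state=(0.267, 1.169)
t=1.800: state=(0.274, 0.947)
t=2.000: state=(0.292, 0.769)
t=2.200: state=(0.320, 0.627)
t=2.400: state=(0.358, 0.514)
t=2.600: state=(0.409, 0.424)
t=2.800: state=(0.473, 0.354)
t=3.000: state=(0.554, 0.299)
t=3.200: state=(0.654, 0.257)
t=3.400: state=(0.778, 0.224)
t=3.600: state=(0.929, 0.201)
t=3.800: state=(1.114, 0.185)
t=4.000: state=(1.338, 0.177)
t=4.200: state=(1.609, 0.176)
t=4.400: state=(1.934, 0.185)
t=4.600: state=(2.318, 0.207)
t=4.800: state=(2.763, 0.247)
t=5.000: state=(3.260, 0.322)
t=5.200: state=(3.777, 0.457)
t=5.400: state=(4.232, 0.707)
t=5.600: state=(4.458, 1.164)
t=5.800: state=(4.214, 1.920)
t=5.870: state=(3.987, 2.250)
largest grid value and its neighbours: y(0.140)=3.90498, y(0.150)=3.90590, y(0.160)=3.90559
parabola through these three points peaks at t≈0.152 with y≈3.90594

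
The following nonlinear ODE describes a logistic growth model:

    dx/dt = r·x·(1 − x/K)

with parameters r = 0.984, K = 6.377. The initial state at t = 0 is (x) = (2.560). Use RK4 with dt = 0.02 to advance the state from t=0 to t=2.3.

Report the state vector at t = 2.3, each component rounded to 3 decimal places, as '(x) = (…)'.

t=0.000: state=(2.560)
step 1 (dt=0.02): k1=(1.508), k2=(1.511), k3=(1.511), k4=(1.514); state += dt/6·(k1+2k2+2k3+k4)
t=0.020: state=(2.590)
t=0.040: state=(2.621)
t=0.060: state=(2.651)
continuing one RK4 step at a time; state shown every 5 steps (Δt=0.1):
t=0.100: state=(2.712)
t=0.200: state=(2.867)
t=0.300: state=(3.022)
t=0.400: state=(3.179)
t=0.500: state=(3.336)
t=0.600: state=(3.492)
t=0.700: state=(3.647)
t=0.800: state=(3.799)
t=0.900: state=(3.949)
t=1.000: state=(4.095)
t=1.100: state=(4.237)
t=1.200: state=(4.374)
t=1.300: state=(4.507)
t=1.400: state=(4.634)
t=1.500: state=(4.756)
t=1.600: state=(4.872)
t=1.700: state=(4.982)
t=1.800: state=(5.087)
t=1.900: state=(5.185)
t=2.000: state=(5.277)
t=2.100: state=(5.364)
t=2.200: state=(5.445)
t=2.300: state=(5.521)

(x) = (5.521)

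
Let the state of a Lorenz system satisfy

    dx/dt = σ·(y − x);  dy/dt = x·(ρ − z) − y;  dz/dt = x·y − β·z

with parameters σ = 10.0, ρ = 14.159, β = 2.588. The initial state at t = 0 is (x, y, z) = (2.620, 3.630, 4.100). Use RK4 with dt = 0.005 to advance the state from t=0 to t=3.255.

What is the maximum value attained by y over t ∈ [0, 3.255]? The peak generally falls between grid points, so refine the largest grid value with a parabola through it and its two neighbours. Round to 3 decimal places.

max y = 11.696

t=0.000: state=(2.620, 3.630, 4.100)
step 1 (dt=0.005): k1=(10.100, 22.725, -1.100), k2=(10.416, 22.929, -0.851), k3=(10.413, 22.935, -0.848), k4=(10.726, 23.145, -0.594); state += dt/6·(k1+2k2+2k3+k4)
t=0.005: state=(2.672, 3.745, 4.096)
t=0.010: state=(2.727, 3.861, 4.094)
t=0.015: state=(2.785, 3.981, 4.095)
continuing one RK4 step at a time; state shown every 40 steps (Δt=0.2):
t=0.200: state=(6.949, 10.064, 7.761)
t=0.400: state=(9.512, 7.188, 19.661)
t=0.600: state=(3.207, 1.128, 14.845)
t=0.800: state=(1.627, 1.699, 9.243)
t=1.000: state=(2.785, 3.906, 6.425)
t=1.200: state=(6.466, 8.930, 8.655)
t=1.400: state=(9.006, 7.789, 17.879)
t=1.600: state=(4.250, 2.280, 15.175)
t=1.800: state=(2.632, 2.735, 10.126)
t=2.000: state=(4.074, 5.399, 8.088)
t=2.200: state=(7.514, 9.141, 11.982)
t=2.400: state=(7.440, 5.668, 17.138)
t=2.600: state=(4.018, 3.023, 13.500)
t=2.800: state=(3.680, 4.204, 9.991)
t=3.000: state=(5.753, 7.170, 10.200)
t=3.200: state=(7.769, 7.779, 14.992)
t=3.255: state=(7.561, 6.813, 15.889)
largest grid value and its neighbours: y(0.275)=11.68985, y(0.280)=11.69609, y(0.285)=11.68557
parabola through these three points peaks at t≈0.279 with y≈11.69623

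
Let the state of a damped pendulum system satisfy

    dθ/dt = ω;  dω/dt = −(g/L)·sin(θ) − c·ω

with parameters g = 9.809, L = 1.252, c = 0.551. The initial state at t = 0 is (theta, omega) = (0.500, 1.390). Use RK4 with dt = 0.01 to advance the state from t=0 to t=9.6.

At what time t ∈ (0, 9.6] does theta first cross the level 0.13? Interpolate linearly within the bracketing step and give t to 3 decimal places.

t = 0.817

t=0.000: state=(0.500, 1.390)
step 1 (dt=0.01): k1=(1.390, -4.522), k2=(1.367, -4.557), k3=(1.367, -4.556), k4=(1.344, -4.591); state += dt/6·(k1+2k2+2k3+k4)
t=0.010: state=(0.514, 1.344)
t=0.020: state=(0.527, 1.298)
t=0.030: state=(0.540, 1.251)
continuing one RK4 step at a time; state shown every 50 steps (Δt=0.5):
t=0.500: state=(0.580, -0.998)
t=0.810: state=(0.142, -1.645)
next step: t=0.820: state=(0.125, -1.647) — theta has crossed 0.13
linear interpolation between t=0.810 (0.14186) and t=0.820 (0.12540) → t≈0.817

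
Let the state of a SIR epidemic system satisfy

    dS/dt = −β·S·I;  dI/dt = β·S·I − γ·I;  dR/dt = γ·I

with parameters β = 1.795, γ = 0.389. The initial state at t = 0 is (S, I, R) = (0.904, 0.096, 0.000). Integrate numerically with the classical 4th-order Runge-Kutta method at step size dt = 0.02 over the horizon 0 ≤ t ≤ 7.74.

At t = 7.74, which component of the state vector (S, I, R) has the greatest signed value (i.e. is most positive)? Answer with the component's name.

largest component: R

t=0.000: state=(0.904, 0.096, 0.000)
step 1 (dt=0.02): k1=(-0.156, 0.118, 0.037), k2=(-0.157, 0.120, 0.038), k3=(-0.157, 0.120, 0.038), k4=(-0.159, 0.121, 0.038); state += dt/6·(k1+2k2+2k3+k4)
t=0.020: state=(0.901, 0.098, 0.001)
t=0.040: state=(0.898, 0.101, 0.002)
t=0.060: state=(0.894, 0.103, 0.002)
continuing one RK4 step at a time; state shown every 25 steps (Δt=0.5):
t=0.500: state=(0.804, 0.171, 0.025)
t=1.000: state=(0.660, 0.272, 0.068)
t=1.500: state=(0.493, 0.376, 0.131)
t=2.000: state=(0.340, 0.448, 0.212)
t=2.500: state=(0.224, 0.474, 0.303)
t=3.000: state=(0.147, 0.459, 0.394)
t=3.500: state=(0.099, 0.421, 0.480)
t=4.000: state=(0.069, 0.374, 0.557)
t=4.500: state=(0.051, 0.324, 0.625)
t=5.000: state=(0.039, 0.278, 0.684)
t=5.500: state=(0.031, 0.236, 0.733)
t=6.000: state=(0.025, 0.199, 0.776)
t=6.500: state=(0.021, 0.167, 0.811)
t=7.000: state=(0.019, 0.140, 0.841)
t=7.500: state=(0.017, 0.117, 0.866)
t=7.740: state=(0.016, 0.108, 0.877)
compare at T: S=0.016, I=0.108, R=0.877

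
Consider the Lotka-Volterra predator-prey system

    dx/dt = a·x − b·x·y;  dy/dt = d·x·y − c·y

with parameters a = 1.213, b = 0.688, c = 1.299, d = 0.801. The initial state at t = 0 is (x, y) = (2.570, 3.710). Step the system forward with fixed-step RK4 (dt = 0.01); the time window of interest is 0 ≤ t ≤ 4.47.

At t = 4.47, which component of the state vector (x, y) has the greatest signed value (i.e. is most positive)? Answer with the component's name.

largest component: x

t=0.000: state=(2.570, 3.710)
step 1 (dt=0.01): k1=(-3.442, 2.818), k2=(-3.444, 2.777), k3=(-3.444, 2.777), k4=(-3.445, 2.736); state += dt/6·(k1+2k2+2k3+k4)
t=0.010: state=(2.536, 3.738)
t=0.020: state=(2.501, 3.765)
t=0.030: state=(2.467, 3.791)
continuing one RK4 step at a time; state shown every 20 steps (Δt=0.2):
t=0.200: state=(1.907, 4.091)
t=0.400: state=(1.378, 4.095)
t=0.600: state=(1.017, 3.818)
t=0.800: state=(0.788, 3.398)
t=1.000: state=(0.650, 2.937)
t=1.200: state=(0.570, 2.496)
t=1.400: state=(0.530, 2.101)
t=1.600: state=(0.518, 1.762)
t=1.800: state=(0.529, 1.477)
t=2.000: state=(0.559, 1.243)
t=2.200: state=(0.609, 1.052)
t=2.400: state=(0.679, 0.899)
t=2.600: state=(0.771, 0.779)
t=2.800: state=(0.889, 0.686)
t=3.000: state=(1.036, 0.617)
t=3.200: state=(1.217, 0.569)
t=3.400: state=(1.438, 0.543)
t=3.600: state=(1.701, 0.538)
t=3.800: state=(2.012, 0.558)
t=4.000: state=(2.367, 0.611)
t=4.200: state=(2.756, 0.710)
t=4.400: state=(3.152, 0.879)
t=4.470: state=(3.283, 0.962)
compare at T: x=3.283, y=0.962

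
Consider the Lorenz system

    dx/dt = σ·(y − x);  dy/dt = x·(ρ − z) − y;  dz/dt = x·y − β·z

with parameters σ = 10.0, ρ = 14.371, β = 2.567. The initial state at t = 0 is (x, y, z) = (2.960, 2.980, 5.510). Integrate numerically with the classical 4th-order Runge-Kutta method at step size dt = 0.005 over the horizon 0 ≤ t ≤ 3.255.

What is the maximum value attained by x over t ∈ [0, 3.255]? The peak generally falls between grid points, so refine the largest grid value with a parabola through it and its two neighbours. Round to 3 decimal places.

max x = 9.753

t=0.000: state=(2.960, 2.980, 5.510)
step 1 (dt=0.005): k1=(0.200, 23.249, -5.323), k2=(0.776, 23.234, -5.116), k3=(0.761, 23.246, -5.113), k4=(1.324, 23.242, -4.902); state += dt/6·(k1+2k2+2k3+k4)
t=0.005: state=(2.964, 3.096, 5.484)
t=0.010: state=(2.973, 3.212, 5.461)
t=0.015: state=(2.988, 3.329, 5.440)
continuing one RK4 step at a time; state shown every 40 steps (Δt=0.2):
t=0.200: state=(6.061, 8.724, 7.422)
t=0.400: state=(9.652, 8.774, 18.315)
t=0.600: state=(4.267, 1.828, 16.037)
t=0.800: state=(2.113, 2.059, 10.320)
t=1.000: state=(3.212, 4.355, 7.437)
t=1.200: state=(6.784, 9.003, 9.942)
t=1.400: state=(8.524, 7.137, 17.821)
t=1.600: state=(4.258, 2.619, 14.881)
t=1.800: state=(3.048, 3.285, 10.321)
t=2.000: state=(4.747, 6.171, 9.002)
t=2.200: state=(7.843, 8.878, 13.632)
t=2.400: state=(6.705, 4.931, 16.740)
t=2.600: state=(3.968, 3.360, 12.957)
t=2.800: state=(4.188, 4.912, 10.202)
t=3.000: state=(6.423, 7.694, 11.538)
t=3.200: state=(7.463, 6.873, 15.771)
t=3.255: state=(6.986, 5.886, 16.062)
largest grid value and its neighbours: x(0.370)=9.74297, x(0.375)=9.75190, x(0.380)=9.75129
parabola through these three points peaks at t≈0.377 with x≈9.75281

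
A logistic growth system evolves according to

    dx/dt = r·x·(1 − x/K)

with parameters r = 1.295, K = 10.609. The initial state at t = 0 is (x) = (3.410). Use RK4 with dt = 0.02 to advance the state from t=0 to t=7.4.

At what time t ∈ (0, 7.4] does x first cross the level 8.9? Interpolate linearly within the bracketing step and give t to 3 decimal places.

t=0.000: state=(3.410)
step 1 (dt=0.02): k1=(2.997), k2=(3.010), k3=(3.010), k4=(3.024); state += dt/6·(k1+2k2+2k3+k4)
t=0.020: state=(3.470)
t=0.040: state=(3.531)
t=0.060: state=(3.592)
continuing one RK4 step at a time; state shown every 25 steps (Δt=0.5):
t=0.500: state=(5.040)
t=1.000: state=(6.722)
t=1.500: state=(8.144)
t=1.840: state=(8.879)
next step: t=1.860: state=(8.916) — x has crossed 8.9
linear interpolation between t=1.840 (8.87900) and t=1.860 (8.91618) → t≈1.851

t = 1.851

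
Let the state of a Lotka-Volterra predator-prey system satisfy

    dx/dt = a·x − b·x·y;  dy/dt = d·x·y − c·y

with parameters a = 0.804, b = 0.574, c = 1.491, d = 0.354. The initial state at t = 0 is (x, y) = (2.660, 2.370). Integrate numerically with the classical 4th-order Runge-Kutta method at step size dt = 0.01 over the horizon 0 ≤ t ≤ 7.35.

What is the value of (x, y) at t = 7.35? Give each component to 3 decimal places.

t=0.000: state=(2.660, 2.370)
step 1 (dt=0.01): k1=(-1.480, -1.302), k2=(-1.466, -1.305), k3=(-1.466, -1.305), k4=(-1.452, -1.307); state += dt/6·(k1+2k2+2k3+k4)
t=0.010: state=(2.645, 2.357)
t=0.020: state=(2.631, 2.344)
t=0.030: state=(2.617, 2.331)
continuing one RK4 step at a time; state shown every 25 steps (Δt=0.25):
t=0.250: state=(2.370, 2.037)
t=0.500: state=(2.214, 1.718)
t=0.750: state=(2.160, 1.435)
t=1.000: state=(2.188, 1.197)
t=1.250: state=(2.285, 1.005)
t=1.500: state=(2.446, 0.853)
t=1.750: state=(2.670, 0.737)
t=2.000: state=(2.956, 0.650)
t=2.250: state=(3.307, 0.591)
t=2.500: state=(3.725, 0.555)
t=2.750: state=(4.210, 0.543)
t=3.000: state=(4.759, 0.556)
t=3.250: state=(5.357, 0.599)
t=3.500: state=(5.978, 0.682)
t=3.750: state=(6.568, 0.819)
t=4.000: state=(7.040, 1.031)
t=4.250: state=(7.270, 1.341)
t=4.500: state=(7.127, 1.752)
t=4.750: state=(6.555, 2.217)
t=5.000: state=(5.653, 2.626)
t=5.250: state=(4.652, 2.853)
t=5.500: state=(3.768, 2.849)
t=5.750: state=(3.098, 2.655)
t=6.000: state=(2.642, 2.354)
t=6.250: state=(2.360, 2.021)
t=6.500: state=(2.210, 1.703)
t=6.750: state=(2.160, 1.422)
t=7.000: state=(2.191, 1.187)
t=7.250: state=(2.292, 0.997)
t=7.350: state=(2.350, 0.932)

(x, y) = (2.350, 0.932)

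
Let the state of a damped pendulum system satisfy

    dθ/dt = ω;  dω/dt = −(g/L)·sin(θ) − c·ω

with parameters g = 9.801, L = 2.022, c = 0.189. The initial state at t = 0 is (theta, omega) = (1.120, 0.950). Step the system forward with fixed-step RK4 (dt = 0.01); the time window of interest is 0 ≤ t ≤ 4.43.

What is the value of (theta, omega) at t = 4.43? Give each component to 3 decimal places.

(theta, omega) = (-0.577, -1.114)

t=0.000: state=(1.120, 0.950)
step 1 (dt=0.01): k1=(0.950, -4.542), k2=(0.927, -4.548), k3=(0.927, -4.548), k4=(0.905, -4.553); state += dt/6·(k1+2k2+2k3+k4)
t=0.010: state=(1.129, 0.905)
t=0.020: state=(1.138, 0.859)
t=0.030: state=(1.146, 0.813)
continuing one RK4 step at a time; state shown every 20 steps (Δt=0.2):
t=0.200: state=(1.218, 0.034)
t=0.400: state=(1.136, -0.851)
t=0.600: state=(0.885, -1.629)
t=0.800: state=(0.499, -2.178)
t=1.000: state=(0.039, -2.349)
t=1.200: state=(-0.411, -2.082)
t=1.400: state=(-0.770, -1.469)
t=1.600: state=(-0.987, -0.675)
t=1.800: state=(-1.038, 0.163)
t=2.000: state=(-0.924, 0.954)
t=2.200: state=(-0.665, 1.603)
t=2.400: state=(-0.301, 1.987)
t=2.600: state=(0.105, 2.005)
t=2.800: state=(0.476, 1.653)
t=3.000: state=(0.748, 1.038)
t=3.200: state=(0.883, 0.299)
t=3.400: state=(0.868, -0.450)
t=3.600: state=(0.709, -1.114)
t=3.800: state=(0.434, -1.592)
t=4.000: state=(0.092, -1.781)
t=4.200: state=(-0.255, -1.634)
t=4.400: state=(-0.542, -1.198)
t=4.430: state=(-0.577, -1.114)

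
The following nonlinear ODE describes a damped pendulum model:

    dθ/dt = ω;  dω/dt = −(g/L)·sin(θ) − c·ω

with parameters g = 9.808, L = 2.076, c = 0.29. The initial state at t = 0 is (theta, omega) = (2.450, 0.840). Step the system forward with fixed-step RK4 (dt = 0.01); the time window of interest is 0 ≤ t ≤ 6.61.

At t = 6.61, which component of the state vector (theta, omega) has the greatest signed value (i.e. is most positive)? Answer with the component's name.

t=0.000: state=(2.450, 0.840)
step 1 (dt=0.01): k1=(0.840, -3.257), k2=(0.824, -3.237), k3=(0.824, -3.237), k4=(0.808, -3.217); state += dt/6·(k1+2k2+2k3+k4)
t=0.010: state=(2.458, 0.808)
t=0.020: state=(2.466, 0.776)
t=0.030: state=(2.474, 0.744)
continuing one RK4 step at a time; state shown every 25 steps (Δt=0.25):
t=0.250: state=(2.567, 0.122)
t=0.500: state=(2.517, -0.517)
t=0.750: state=(2.302, -1.229)
t=1.000: state=(1.888, -2.113)
t=1.250: state=(1.237, -3.085)
t=1.500: state=(0.377, -3.672)
t=1.750: state=(-0.518, -3.323)
t=2.000: state=(-1.220, -2.219)
t=2.250: state=(-1.615, -0.940)
t=2.500: state=(-1.698, 0.257)
t=2.750: state=(-1.492, 1.375)
t=3.000: state=(-1.021, 2.359)
t=3.250: state=(-0.349, 2.907)
t=3.500: state=(0.367, 2.684)
t=3.750: state=(0.936, 1.795)
t=4.000: state=(1.244, 0.650)
t=4.250: state=(1.263, -0.486)
t=4.500: state=(1.011, -1.492)
t=4.750: state=(0.542, -2.188)
t=5.000: state=(-0.035, -2.316)
t=5.250: state=(-0.562, -1.808)
t=5.500: state=(-0.906, -0.905)
t=5.750: state=(-1.006, 0.103)
t=6.000: state=(-0.862, 1.023)
t=6.250: state=(-0.516, 1.682)
t=6.500: state=(-0.059, 1.887)
t=6.610: state=(0.145, 1.805)
compare at T: theta=0.145, omega=1.805

largest component: omega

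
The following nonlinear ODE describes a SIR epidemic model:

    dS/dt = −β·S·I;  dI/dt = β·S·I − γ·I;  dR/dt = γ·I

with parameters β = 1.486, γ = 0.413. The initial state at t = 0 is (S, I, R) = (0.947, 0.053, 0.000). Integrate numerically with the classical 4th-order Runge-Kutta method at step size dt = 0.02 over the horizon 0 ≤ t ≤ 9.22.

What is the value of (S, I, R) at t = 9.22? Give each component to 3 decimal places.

(S, I, R) = (0.041, 0.086, 0.873)

t=0.000: state=(0.947, 0.053, 0.000)
step 1 (dt=0.02): k1=(-0.075, 0.053, 0.022), k2=(-0.075, 0.053, 0.022), k3=(-0.075, 0.053, 0.022), k4=(-0.076, 0.054, 0.022); state += dt/6·(k1+2k2+2k3+k4)
t=0.020: state=(0.945, 0.054, 0.000)
t=0.040: state=(0.944, 0.055, 0.001)
t=0.060: state=(0.942, 0.056, 0.001)
continuing one RK4 step at a time; state shown every 25 steps (Δt=0.5):
t=0.500: state=(0.900, 0.086, 0.014)
t=1.000: state=(0.831, 0.133, 0.036)
t=1.500: state=(0.736, 0.194, 0.070)
t=2.000: state=(0.622, 0.261, 0.117)
t=2.500: state=(0.500, 0.322, 0.177)
t=3.000: state=(0.387, 0.364, 0.249)
t=3.500: state=(0.293, 0.381, 0.326)
t=4.000: state=(0.221, 0.375, 0.404)
t=4.500: state=(0.169, 0.352, 0.480)
t=5.000: state=(0.131, 0.320, 0.549)
t=5.500: state=(0.105, 0.284, 0.611)
t=6.000: state=(0.086, 0.248, 0.666)
t=6.500: state=(0.073, 0.214, 0.714)
t=7.000: state=(0.063, 0.183, 0.755)
t=7.500: state=(0.055, 0.155, 0.789)
t=8.000: state=(0.050, 0.131, 0.819)
t=8.500: state=(0.045, 0.111, 0.844)
t=9.000: state=(0.042, 0.093, 0.865)
t=9.220: state=(0.041, 0.086, 0.873)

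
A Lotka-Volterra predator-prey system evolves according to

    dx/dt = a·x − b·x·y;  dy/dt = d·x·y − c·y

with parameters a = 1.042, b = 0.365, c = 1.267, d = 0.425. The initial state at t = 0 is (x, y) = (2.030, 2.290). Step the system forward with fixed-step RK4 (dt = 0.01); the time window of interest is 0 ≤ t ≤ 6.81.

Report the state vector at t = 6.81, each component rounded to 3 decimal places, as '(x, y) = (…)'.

t=0.000: state=(2.030, 2.290)
step 1 (dt=0.01): k1=(0.418, -0.926), k2=(0.422, -0.922), k3=(0.422, -0.922), k4=(0.426, -0.918); state += dt/6·(k1+2k2+2k3+k4)
t=0.010: state=(2.034, 2.281)
t=0.020: state=(2.039, 2.272)
t=0.030: state=(2.043, 2.263)
continuing one RK4 step at a time; state shown every 25 steps (Δt=0.25):
t=0.250: state=(2.158, 2.083)
t=0.500: state=(2.333, 1.926)
t=0.750: state=(2.553, 1.818)
t=1.000: state=(2.815, 1.761)
t=1.250: state=(3.112, 1.757)
t=1.500: state=(3.433, 1.812)
t=1.750: state=(3.757, 1.935)
t=2.000: state=(4.051, 2.135)
t=2.250: state=(4.273, 2.422)
t=2.500: state=(4.372, 2.797)
t=2.750: state=(4.309, 3.237)
t=3.000: state=(4.076, 3.687)
t=3.250: state=(3.710, 4.066)
t=3.500: state=(3.283, 4.295)
t=3.750: state=(2.869, 4.337)
t=4.000: state=(2.518, 4.204)
t=4.250: state=(2.252, 3.943)
t=4.500: state=(2.069, 3.611)
t=4.750: state=(1.963, 3.257)
t=5.000: state=(1.922, 2.915)
t=5.250: state=(1.939, 2.606)
t=5.500: state=(2.009, 2.340)
t=5.750: state=(2.127, 2.123)
t=6.000: state=(2.292, 1.955)
t=6.250: state=(2.503, 1.837)
t=6.500: state=(2.756, 1.769)
t=6.750: state=(3.046, 1.753)
t=6.810: state=(3.121, 1.758)

(x, y) = (3.121, 1.758)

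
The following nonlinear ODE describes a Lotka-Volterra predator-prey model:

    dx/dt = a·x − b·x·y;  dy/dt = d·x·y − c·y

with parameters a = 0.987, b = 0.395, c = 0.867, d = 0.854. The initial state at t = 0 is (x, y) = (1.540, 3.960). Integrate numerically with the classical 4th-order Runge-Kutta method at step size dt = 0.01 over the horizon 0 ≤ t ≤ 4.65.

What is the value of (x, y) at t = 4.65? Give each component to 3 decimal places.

(x, y) = (1.031, 1.203)

t=0.000: state=(1.540, 3.960)
step 1 (dt=0.01): k1=(-0.889, 1.775), k2=(-0.892, 1.764), k3=(-0.892, 1.764), k4=(-0.894, 1.752); state += dt/6·(k1+2k2+2k3+k4)
t=0.010: state=(1.531, 3.978)
t=0.020: state=(1.522, 3.995)
t=0.030: state=(1.513, 4.012)
continuing one RK4 step at a time; state shown every 20 steps (Δt=0.2):
t=0.200: state=(1.355, 4.264)
t=0.400: state=(1.169, 4.447)
t=0.600: state=(0.999, 4.498)
t=0.800: state=(0.855, 4.429)
t=1.000: state=(0.738, 4.265)
t=1.200: state=(0.648, 4.036)
t=1.400: state=(0.580, 3.767)
t=1.600: state=(0.530, 3.482)
t=1.800: state=(0.496, 3.195)
t=2.000: state=(0.475, 2.918)
t=2.200: state=(0.464, 2.658)
t=2.400: state=(0.463, 2.419)
t=2.600: state=(0.470, 2.202)
t=2.800: state=(0.485, 2.009)
t=3.000: state=(0.508, 1.838)
t=3.200: state=(0.538, 1.690)
t=3.400: state=(0.576, 1.562)
t=3.600: state=(0.623, 1.455)
t=3.800: state=(0.679, 1.367)
t=4.000: state=(0.745, 1.298)
t=4.200: state=(0.821, 1.248)
t=4.400: state=(0.907, 1.216)
t=4.600: state=(1.005, 1.203)
t=4.650: state=(1.031, 1.203)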